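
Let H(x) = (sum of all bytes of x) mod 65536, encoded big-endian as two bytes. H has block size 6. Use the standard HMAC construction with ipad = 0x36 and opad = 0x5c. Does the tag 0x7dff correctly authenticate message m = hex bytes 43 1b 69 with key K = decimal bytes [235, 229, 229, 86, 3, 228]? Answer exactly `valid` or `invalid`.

Key decimal bytes [235, 229, 229, 86, 3, 228] = eb e5 e5 56 03 e4 is exactly B = 6 bytes: K' = eb e5 e5 56 03 e4.
K' ⊕ ipad = dd d3 d3 60 35 d2; K' ⊕ opad = b7 b9 b9 0a 5f b8.
Inner hash: sum = 221+211+211+96+53+210+67+27+105 = 1201 → 04 b1.
Outer hash (recomputed tag): sum = 183+185+185+10+95+184+4+177 = 1023 → 03 ff.
Recomputed tag = 03ff; claimed = 7dff → mismatch.

invalid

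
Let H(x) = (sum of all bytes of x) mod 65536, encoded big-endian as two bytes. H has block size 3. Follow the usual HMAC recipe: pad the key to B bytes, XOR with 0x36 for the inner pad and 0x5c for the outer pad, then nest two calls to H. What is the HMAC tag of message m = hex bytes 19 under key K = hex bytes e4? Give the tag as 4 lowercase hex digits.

Key hex bytes e4 is 1 byte ≤ B = 3; zero-pad to 3 bytes: K' = e4 00 00.
K' ⊕ ipad = d2 36 36.  K' ⊕ opad = b8 5c 5c.
Inner input = (K'⊕ipad) ∥ m = d2 36 36 ∥ 19.
Inner hash: sum = 210+54+54+25 = 343 → 01 57.
Outer input = (K'⊕opad) ∥ inner = b8 5c 5c ∥ 01 57.
Outer hash (tag): sum = 184+92+92+1+87 = 456 → 01 c8.

01c8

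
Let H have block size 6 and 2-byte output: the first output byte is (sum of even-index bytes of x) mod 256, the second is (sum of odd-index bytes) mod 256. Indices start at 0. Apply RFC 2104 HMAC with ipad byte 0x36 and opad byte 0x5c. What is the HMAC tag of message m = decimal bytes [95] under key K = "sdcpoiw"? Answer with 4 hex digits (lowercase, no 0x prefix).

ed90

Key "sdcpoiw" = 73 64 63 70 6f 69 77 is 7 bytes > B = 6, so hash it first: H(key) = bc 3d, then zero-pad to 6 bytes: K' = bc 3d 00 00 00 00.
K' ⊕ ipad = 8a 0b 36 36 36 36.  K' ⊕ opad = e0 61 5c 5c 5c 5c.
Inner input = (K'⊕ipad) ∥ m = 8a 0b 36 36 36 36 ∥ 5f.
Inner hash: even-index sum = 341 mod 256 = 85; odd-index sum = 119 mod 256 = 119 → 55 77.
Outer input = (K'⊕opad) ∥ inner = e0 61 5c 5c 5c 5c ∥ 55 77.
Outer hash (tag): even-index sum = 493 mod 256 = 237; odd-index sum = 400 mod 256 = 144 → ed 90.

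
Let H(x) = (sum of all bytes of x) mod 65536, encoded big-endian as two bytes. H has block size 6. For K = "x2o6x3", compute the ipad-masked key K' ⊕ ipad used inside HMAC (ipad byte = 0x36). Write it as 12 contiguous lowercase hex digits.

4e0459004e05

Key "x2o6x3" = 78 32 6f 36 78 33 is exactly B = 6 bytes: K' = 78 32 6f 36 78 33.
XOR each byte with 0x36: 78⊕36=4e, 32⊕36=04, 6f⊕36=59, 36⊕36=00, 78⊕36=4e, 33⊕36=05.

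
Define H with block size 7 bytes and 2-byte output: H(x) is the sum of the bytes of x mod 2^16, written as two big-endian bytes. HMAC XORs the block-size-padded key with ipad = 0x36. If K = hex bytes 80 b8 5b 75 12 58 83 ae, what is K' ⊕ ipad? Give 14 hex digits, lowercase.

35953636363636

Key hex bytes 80 b8 5b 75 12 58 83 ae is 8 bytes > B = 7, so hash it first: H(key) = 03 a3, then zero-pad to 7 bytes: K' = 03 a3 00 00 00 00 00.
XOR each byte with 0x36: 03⊕36=35, a3⊕36=95, 00⊕36=36, 00⊕36=36, 00⊕36=36, 00⊕36=36, 00⊕36=36.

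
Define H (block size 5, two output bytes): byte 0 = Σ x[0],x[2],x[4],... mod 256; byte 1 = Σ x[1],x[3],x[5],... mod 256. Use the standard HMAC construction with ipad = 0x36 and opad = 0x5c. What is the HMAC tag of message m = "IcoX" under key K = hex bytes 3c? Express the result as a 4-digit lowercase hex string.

3ce9

Key hex bytes 3c is 1 byte ≤ B = 5; zero-pad to 5 bytes: K' = 3c 00 00 00 00.
K' ⊕ ipad = 0a 36 36 36 36.  K' ⊕ opad = 60 5c 5c 5c 5c.
Inner input = (K'⊕ipad) ∥ m = 0a 36 36 36 36 ∥ 49 63 6f 58.
Inner hash: even-index sum = 305 mod 256 = 49; odd-index sum = 292 mod 256 = 36 → 31 24.
Outer input = (K'⊕opad) ∥ inner = 60 5c 5c 5c 5c ∥ 31 24.
Outer hash (tag): even-index sum = 316 mod 256 = 60; odd-index sum = 233 mod 256 = 233 → 3c e9.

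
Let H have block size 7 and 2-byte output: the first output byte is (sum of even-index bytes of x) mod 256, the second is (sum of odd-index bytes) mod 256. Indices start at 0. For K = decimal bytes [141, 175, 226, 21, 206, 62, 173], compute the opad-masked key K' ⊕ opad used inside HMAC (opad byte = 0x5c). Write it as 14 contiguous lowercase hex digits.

d1f3be499262f1

Key decimal bytes [141, 175, 226, 21, 206, 62, 173] = 8d af e2 15 ce 3e ad is exactly B = 7 bytes: K' = 8d af e2 15 ce 3e ad.
XOR each byte with 0x5c: 8d⊕5c=d1, af⊕5c=f3, e2⊕5c=be, 15⊕5c=49, ce⊕5c=92, 3e⊕5c=62, ad⊕5c=f1.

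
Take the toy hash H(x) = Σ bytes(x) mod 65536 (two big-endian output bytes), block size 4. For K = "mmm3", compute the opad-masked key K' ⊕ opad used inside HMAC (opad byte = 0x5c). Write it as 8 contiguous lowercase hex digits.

3131316f

Key "mmm3" = 6d 6d 6d 33 is exactly B = 4 bytes: K' = 6d 6d 6d 33.
XOR each byte with 0x5c: 6d⊕5c=31, 6d⊕5c=31, 6d⊕5c=31, 33⊕5c=6f.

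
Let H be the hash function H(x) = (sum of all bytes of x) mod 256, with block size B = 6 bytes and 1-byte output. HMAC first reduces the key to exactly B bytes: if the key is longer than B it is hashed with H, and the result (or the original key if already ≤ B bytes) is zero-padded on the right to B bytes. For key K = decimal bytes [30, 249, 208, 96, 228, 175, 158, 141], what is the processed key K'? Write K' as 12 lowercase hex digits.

|K| = 8 > B = 6, so first hash the key.
H(K): sum = 30+249+208+96+228+175+158+141 = 1285; mod 256 = 5 → 05.
Zero-pad H(K) = 05 to 6 bytes: K' = 05 00 00 00 00 00.

050000000000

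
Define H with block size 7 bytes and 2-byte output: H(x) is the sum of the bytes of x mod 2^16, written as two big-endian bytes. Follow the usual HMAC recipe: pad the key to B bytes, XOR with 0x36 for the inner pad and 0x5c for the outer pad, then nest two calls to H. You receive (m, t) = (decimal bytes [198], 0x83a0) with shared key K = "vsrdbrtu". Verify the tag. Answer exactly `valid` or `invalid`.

invalid

Key "vsrdbrtu" = 76 73 72 64 62 72 74 75 is 8 bytes > B = 7, so hash it first: H(key) = 03 7c, then zero-pad to 7 bytes: K' = 03 7c 00 00 00 00 00.
K' ⊕ ipad = 35 4a 36 36 36 36 36; K' ⊕ opad = 5f 20 5c 5c 5c 5c 5c.
Inner hash: sum = 53+74+54+54+54+54+54+198 = 595 → 02 53.
Outer hash (recomputed tag): sum = 95+32+92+92+92+92+92+2+83 = 672 → 02 a0.
Recomputed tag = 02a0; claimed = 83a0 → mismatch.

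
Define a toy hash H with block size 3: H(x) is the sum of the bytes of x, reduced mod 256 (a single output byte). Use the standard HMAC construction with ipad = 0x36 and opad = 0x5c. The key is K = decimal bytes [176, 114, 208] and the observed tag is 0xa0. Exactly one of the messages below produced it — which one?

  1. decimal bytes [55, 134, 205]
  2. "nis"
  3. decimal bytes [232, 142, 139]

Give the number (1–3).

Key decimal bytes [176, 114, 208] = b0 72 d0 is exactly B = 3 bytes: K' = b0 72 d0.
K' ⊕ ipad = 86 44 e6; K' ⊕ opad = ec 2e 8c.
m1: inner = H(86 44 e6 37 86 cd) = 3a; tag = H(ec 2e 8c 3a) = e0
m2: inner = H(86 44 e6 6e 69 73) = fa; tag = H(ec 2e 8c fa) = a0 ← matches
m3: inner = H(86 44 e6 e8 8e 8b) = b1; tag = H(ec 2e 8c b1) = 57

2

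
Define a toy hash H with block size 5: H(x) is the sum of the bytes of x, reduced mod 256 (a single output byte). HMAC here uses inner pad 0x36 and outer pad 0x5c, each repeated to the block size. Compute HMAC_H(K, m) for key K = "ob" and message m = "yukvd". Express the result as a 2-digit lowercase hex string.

Key "ob" = 6f 62 is 2 bytes ≤ B = 5; zero-pad to 5 bytes: K' = 6f 62 00 00 00.
K' ⊕ ipad = 59 54 36 36 36.  K' ⊕ opad = 33 3e 5c 5c 5c.
Inner input = (K'⊕ipad) ∥ m = 59 54 36 36 36 ∥ 79 75 6b 76 64.
Inner hash: sum = 89+84+54+54+54+121+117+107+118+100 = 898; mod 256 = 130 → 82.
Outer input = (K'⊕opad) ∥ inner = 33 3e 5c 5c 5c ∥ 82.
Outer hash (tag): sum = 51+62+92+92+92+130 = 519; mod 256 = 7 → 07.

07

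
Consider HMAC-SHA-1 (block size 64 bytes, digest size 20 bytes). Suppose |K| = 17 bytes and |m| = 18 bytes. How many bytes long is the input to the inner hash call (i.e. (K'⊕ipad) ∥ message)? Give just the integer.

82

Key is 17 ≤ 64 bytes, zero-padded: |K'| = 64.
Inner input = (K'⊕ipad) ∥ m → 64 + 18 = 82 bytes.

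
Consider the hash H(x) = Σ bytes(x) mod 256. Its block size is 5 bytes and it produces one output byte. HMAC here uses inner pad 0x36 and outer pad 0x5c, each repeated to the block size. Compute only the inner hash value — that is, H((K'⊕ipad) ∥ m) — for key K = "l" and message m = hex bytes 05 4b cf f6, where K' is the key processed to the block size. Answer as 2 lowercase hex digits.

Key "l" = 6c is 1 byte ≤ B = 5; zero-pad to 5 bytes: K' = 6c 00 00 00 00.
K' ⊕ ipad = 5a 36 36 36 36.
Inner input = 5a 36 36 36 36 ∥ 05 4b cf f6.
Inner hash: sum = 90+54+54+54+54+5+75+207+246 = 839; mod 256 = 71 → 47.

47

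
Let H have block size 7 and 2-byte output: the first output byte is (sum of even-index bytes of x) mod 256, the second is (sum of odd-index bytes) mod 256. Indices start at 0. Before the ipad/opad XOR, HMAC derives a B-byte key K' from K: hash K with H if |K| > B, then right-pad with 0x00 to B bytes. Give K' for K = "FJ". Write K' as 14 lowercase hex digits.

464a0000000000

Key "FJ" = 46 4a is 2 bytes ≤ B = 7; zero-pad to 7 bytes: K' = 46 4a 00 00 00 00 00.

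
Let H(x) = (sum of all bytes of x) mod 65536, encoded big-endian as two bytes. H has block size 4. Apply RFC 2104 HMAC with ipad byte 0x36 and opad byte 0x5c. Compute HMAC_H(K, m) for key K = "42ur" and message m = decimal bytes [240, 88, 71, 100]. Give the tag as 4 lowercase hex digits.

01af

Key "42ur" = 34 32 75 72 is exactly B = 4 bytes: K' = 34 32 75 72.
K' ⊕ ipad = 02 04 43 44.  K' ⊕ opad = 68 6e 29 2e.
Inner input = (K'⊕ipad) ∥ m = 02 04 43 44 ∥ f0 58 47 64.
Inner hash: sum = 2+4+67+68+240+88+71+100 = 640 → 02 80.
Outer input = (K'⊕opad) ∥ inner = 68 6e 29 2e ∥ 02 80.
Outer hash (tag): sum = 104+110+41+46+2+128 = 431 → 01 af.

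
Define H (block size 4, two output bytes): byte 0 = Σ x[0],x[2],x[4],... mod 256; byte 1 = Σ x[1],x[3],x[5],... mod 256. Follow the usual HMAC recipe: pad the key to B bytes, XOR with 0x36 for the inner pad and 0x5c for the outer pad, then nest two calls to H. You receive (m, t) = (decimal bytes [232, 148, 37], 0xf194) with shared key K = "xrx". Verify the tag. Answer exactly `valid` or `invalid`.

Key "xrx" = 78 72 78 is 3 bytes ≤ B = 4; zero-pad to 4 bytes: K' = 78 72 78 00.
K' ⊕ ipad = 4e 44 4e 36; K' ⊕ opad = 24 2e 24 5c.
Inner hash: even-index sum = 425 mod 256 = 169; odd-index sum = 270 mod 256 = 14 → a9 0e.
Outer hash (recomputed tag): even-index sum = 241 mod 256 = 241; odd-index sum = 152 mod 256 = 152 → f1 98.
Recomputed tag = f198; claimed = f194 → mismatch.

invalid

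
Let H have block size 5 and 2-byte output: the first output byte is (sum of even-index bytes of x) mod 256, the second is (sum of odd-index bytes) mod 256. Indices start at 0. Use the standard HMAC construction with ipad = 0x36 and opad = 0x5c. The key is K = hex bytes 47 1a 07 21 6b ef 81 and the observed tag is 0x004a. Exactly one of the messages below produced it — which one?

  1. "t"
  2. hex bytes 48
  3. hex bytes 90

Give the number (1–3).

3

Key hex bytes 47 1a 07 21 6b ef 81 is 7 bytes > B = 5, so hash it first: H(key) = 3a 2a, then zero-pad to 5 bytes: K' = 3a 2a 00 00 00.
K' ⊕ ipad = 0c 1c 36 36 36; K' ⊕ opad = 66 76 5c 5c 5c.
m1: inner = H(0c 1c 36 36 36 74) = 78 c6; tag = H(66 76 5c 5c 5c 78 c6) = e44a
m2: inner = H(0c 1c 36 36 36 48) = 78 9a; tag = H(66 76 5c 5c 5c 78 9a) = b84a
m3: inner = H(0c 1c 36 36 36 90) = 78 e2; tag = H(66 76 5c 5c 5c 78 e2) = 004a ← matches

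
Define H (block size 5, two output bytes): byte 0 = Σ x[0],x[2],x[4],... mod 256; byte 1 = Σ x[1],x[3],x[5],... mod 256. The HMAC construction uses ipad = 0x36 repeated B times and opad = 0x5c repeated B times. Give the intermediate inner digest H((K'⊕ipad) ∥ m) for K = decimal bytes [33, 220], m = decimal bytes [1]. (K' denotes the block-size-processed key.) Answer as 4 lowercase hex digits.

8321

Key decimal bytes [33, 220] = 21 dc is 2 bytes ≤ B = 5; zero-pad to 5 bytes: K' = 21 dc 00 00 00.
K' ⊕ ipad = 17 ea 36 36 36.
Inner input = 17 ea 36 36 36 ∥ 01.
Inner hash: even-index sum = 131 mod 256 = 131; odd-index sum = 289 mod 256 = 33 → 83 21.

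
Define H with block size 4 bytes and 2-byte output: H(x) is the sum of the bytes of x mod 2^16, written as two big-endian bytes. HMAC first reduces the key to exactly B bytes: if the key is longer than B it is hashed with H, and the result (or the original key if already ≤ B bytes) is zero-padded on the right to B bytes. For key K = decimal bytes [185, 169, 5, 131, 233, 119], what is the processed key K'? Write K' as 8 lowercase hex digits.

|K| = 6 > B = 4, so first hash the key.
H(K): sum = 185+169+5+131+233+119 = 842 → 03 4a.
Zero-pad H(K) = 03 4a to 4 bytes: K' = 03 4a 00 00.

034a0000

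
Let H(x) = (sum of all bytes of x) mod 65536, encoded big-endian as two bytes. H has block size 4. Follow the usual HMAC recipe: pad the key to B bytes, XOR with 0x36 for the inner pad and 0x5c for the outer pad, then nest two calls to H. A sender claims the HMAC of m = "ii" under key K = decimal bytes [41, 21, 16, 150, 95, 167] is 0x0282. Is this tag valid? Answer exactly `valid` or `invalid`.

Key decimal bytes [41, 21, 16, 150, 95, 167] = 29 15 10 96 5f a7 is 6 bytes > B = 4, so hash it first: H(key) = 01 ea, then zero-pad to 4 bytes: K' = 01 ea 00 00.
K' ⊕ ipad = 37 dc 36 36; K' ⊕ opad = 5d b6 5c 5c.
Inner hash: sum = 55+220+54+54+105+105 = 593 → 02 51.
Outer hash (recomputed tag): sum = 93+182+92+92+2+81 = 542 → 02 1e.
Recomputed tag = 021e; claimed = 0282 → mismatch.

invalid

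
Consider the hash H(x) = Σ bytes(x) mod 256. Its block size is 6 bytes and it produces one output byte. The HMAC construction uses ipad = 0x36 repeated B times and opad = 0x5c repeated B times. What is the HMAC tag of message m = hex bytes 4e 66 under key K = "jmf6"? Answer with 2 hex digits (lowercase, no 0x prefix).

Key "jmf6" = 6a 6d 66 36 is 4 bytes ≤ B = 6; zero-pad to 6 bytes: K' = 6a 6d 66 36 00 00.
K' ⊕ ipad = 5c 5b 50 00 36 36.  K' ⊕ opad = 36 31 3a 6a 5c 5c.
Inner input = (K'⊕ipad) ∥ m = 5c 5b 50 00 36 36 ∥ 4e 66.
Inner hash: sum = 92+91+80+0+54+54+78+102 = 551; mod 256 = 39 → 27.
Outer input = (K'⊕opad) ∥ inner = 36 31 3a 6a 5c 5c ∥ 27.
Outer hash (tag): sum = 54+49+58+106+92+92+39 = 490; mod 256 = 234 → ea.

ea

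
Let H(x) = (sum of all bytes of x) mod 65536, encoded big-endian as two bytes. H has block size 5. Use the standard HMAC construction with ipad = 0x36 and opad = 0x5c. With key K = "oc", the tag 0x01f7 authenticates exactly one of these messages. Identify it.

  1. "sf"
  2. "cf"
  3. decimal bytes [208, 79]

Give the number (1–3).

3

Key "oc" = 6f 63 is 2 bytes ≤ B = 5; zero-pad to 5 bytes: K' = 6f 63 00 00 00.
K' ⊕ ipad = 59 55 36 36 36; K' ⊕ opad = 33 3f 5c 5c 5c.
m1: inner = H(59 55 36 36 36 73 66) = 02 29; tag = H(33 3f 5c 5c 5c 02 29) = 01b1
m2: inner = H(59 55 36 36 36 63 66) = 02 19; tag = H(33 3f 5c 5c 5c 02 19) = 01a1
m3: inner = H(59 55 36 36 36 d0 4f) = 02 6f; tag = H(33 3f 5c 5c 5c 02 6f) = 01f7 ← matches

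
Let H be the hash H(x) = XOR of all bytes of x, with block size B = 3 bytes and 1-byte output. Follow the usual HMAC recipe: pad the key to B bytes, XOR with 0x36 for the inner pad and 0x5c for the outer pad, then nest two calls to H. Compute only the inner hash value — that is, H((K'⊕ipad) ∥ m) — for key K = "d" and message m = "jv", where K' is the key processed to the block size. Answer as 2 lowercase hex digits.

4e

Key "d" = 64 is 1 byte ≤ B = 3; zero-pad to 3 bytes: K' = 64 00 00.
K' ⊕ ipad = 52 36 36.
Inner input = 52 36 36 ∥ 6a 76.
Inner hash: XOR 52⊕36⊕36⊕6a⊕76 = 4e.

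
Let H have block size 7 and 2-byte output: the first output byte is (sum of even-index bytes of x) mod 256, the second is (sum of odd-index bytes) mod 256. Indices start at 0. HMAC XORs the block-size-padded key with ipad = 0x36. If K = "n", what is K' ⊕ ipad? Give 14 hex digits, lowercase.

58363636363636

Key "n" = 6e is 1 byte ≤ B = 7; zero-pad to 7 bytes: K' = 6e 00 00 00 00 00 00.
XOR each byte with 0x36: 6e⊕36=58, 00⊕36=36, 00⊕36=36, 00⊕36=36, 00⊕36=36, 00⊕36=36, 00⊕36=36.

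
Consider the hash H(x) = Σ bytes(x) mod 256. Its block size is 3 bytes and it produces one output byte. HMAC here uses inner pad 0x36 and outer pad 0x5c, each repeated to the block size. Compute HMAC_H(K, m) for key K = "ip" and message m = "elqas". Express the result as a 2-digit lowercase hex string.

ae

Key "ip" = 69 70 is 2 bytes ≤ B = 3; zero-pad to 3 bytes: K' = 69 70 00.
K' ⊕ ipad = 5f 46 36.  K' ⊕ opad = 35 2c 5c.
Inner input = (K'⊕ipad) ∥ m = 5f 46 36 ∥ 65 6c 71 61 73.
Inner hash: sum = 95+70+54+101+108+113+97+115 = 753; mod 256 = 241 → f1.
Outer input = (K'⊕opad) ∥ inner = 35 2c 5c ∥ f1.
Outer hash (tag): sum = 53+44+92+241 = 430; mod 256 = 174 → ae.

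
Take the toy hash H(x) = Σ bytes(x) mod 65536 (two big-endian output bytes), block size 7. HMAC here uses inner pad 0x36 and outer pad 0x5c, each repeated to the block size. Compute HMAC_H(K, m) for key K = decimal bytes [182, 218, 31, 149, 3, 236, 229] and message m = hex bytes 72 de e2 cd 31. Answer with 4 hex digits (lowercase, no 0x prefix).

0495

Key decimal bytes [182, 218, 31, 149, 3, 236, 229] = b6 da 1f 95 03 ec e5 is exactly B = 7 bytes: K' = b6 da 1f 95 03 ec e5.
K' ⊕ ipad = 80 ec 29 a3 35 da d3.  K' ⊕ opad = ea 86 43 c9 5f b0 b9.
Inner input = (K'⊕ipad) ∥ m = 80 ec 29 a3 35 da d3 ∥ 72 de e2 cd 31.
Inner hash: sum = 128+236+41+163+53+218+211+114+222+226+205+49 = 1866 → 07 4a.
Outer input = (K'⊕opad) ∥ inner = ea 86 43 c9 5f b0 b9 ∥ 07 4a.
Outer hash (tag): sum = 234+134+67+201+95+176+185+7+74 = 1173 → 04 95.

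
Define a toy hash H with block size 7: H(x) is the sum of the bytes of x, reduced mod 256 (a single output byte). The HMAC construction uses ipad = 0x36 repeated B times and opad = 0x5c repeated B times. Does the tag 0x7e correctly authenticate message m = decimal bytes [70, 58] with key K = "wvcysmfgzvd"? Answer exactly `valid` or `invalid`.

Key "wvcysmfgzvd" = 77 76 63 79 73 6d 66 67 7a 76 64 is 11 bytes > B = 7, so hash it first: H(key) = ca, then zero-pad to 7 bytes: K' = ca 00 00 00 00 00 00.
K' ⊕ ipad = fc 36 36 36 36 36 36; K' ⊕ opad = 96 5c 5c 5c 5c 5c 5c.
Inner hash: sum = 252+54+54+54+54+54+54+70+58 = 704; mod 256 = 192 → c0.
Outer hash (recomputed tag): sum = 150+92+92+92+92+92+92+192 = 894; mod 256 = 126 → 7e.
Recomputed tag = 7e; claimed = 7e → match.

valid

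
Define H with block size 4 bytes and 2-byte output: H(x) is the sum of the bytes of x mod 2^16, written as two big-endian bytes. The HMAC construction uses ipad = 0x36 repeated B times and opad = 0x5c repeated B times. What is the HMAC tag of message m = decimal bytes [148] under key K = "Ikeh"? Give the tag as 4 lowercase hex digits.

00dc

Key "Ikeh" = 49 6b 65 68 is exactly B = 4 bytes: K' = 49 6b 65 68.
K' ⊕ ipad = 7f 5d 53 5e.  K' ⊕ opad = 15 37 39 34.
Inner input = (K'⊕ipad) ∥ m = 7f 5d 53 5e ∥ 94.
Inner hash: sum = 127+93+83+94+148 = 545 → 02 21.
Outer input = (K'⊕opad) ∥ inner = 15 37 39 34 ∥ 02 21.
Outer hash (tag): sum = 21+55+57+52+2+33 = 220 → 00 dc.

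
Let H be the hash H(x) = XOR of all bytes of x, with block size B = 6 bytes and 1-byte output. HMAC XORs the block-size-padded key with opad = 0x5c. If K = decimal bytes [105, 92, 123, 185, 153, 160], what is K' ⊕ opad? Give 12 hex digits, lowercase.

Key decimal bytes [105, 92, 123, 185, 153, 160] = 69 5c 7b b9 99 a0 is exactly B = 6 bytes: K' = 69 5c 7b b9 99 a0.
XOR each byte with 0x5c: 69⊕5c=35, 5c⊕5c=00, 7b⊕5c=27, b9⊕5c=e5, 99⊕5c=c5, a0⊕5c=fc.

350027e5c5fc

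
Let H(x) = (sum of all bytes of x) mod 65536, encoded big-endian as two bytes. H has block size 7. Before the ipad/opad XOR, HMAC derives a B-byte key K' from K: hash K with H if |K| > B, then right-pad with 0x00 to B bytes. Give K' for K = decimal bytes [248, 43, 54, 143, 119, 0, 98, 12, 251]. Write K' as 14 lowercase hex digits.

03c80000000000

|K| = 9 > B = 7, so first hash the key.
H(K): sum = 248+43+54+143+119+0+98+12+251 = 968 → 03 c8.
Zero-pad H(K) = 03 c8 to 7 bytes: K' = 03 c8 00 00 00 00 00.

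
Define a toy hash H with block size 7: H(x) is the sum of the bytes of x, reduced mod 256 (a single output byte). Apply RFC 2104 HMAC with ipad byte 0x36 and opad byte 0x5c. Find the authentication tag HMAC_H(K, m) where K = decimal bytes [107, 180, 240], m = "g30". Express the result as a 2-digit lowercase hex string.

82

Key decimal bytes [107, 180, 240] = 6b b4 f0 is 3 bytes ≤ B = 7; zero-pad to 7 bytes: K' = 6b b4 f0 00 00 00 00.
K' ⊕ ipad = 5d 82 c6 36 36 36 36.  K' ⊕ opad = 37 e8 ac 5c 5c 5c 5c.
Inner input = (K'⊕ipad) ∥ m = 5d 82 c6 36 36 36 36 ∥ 67 33 30.
Inner hash: sum = 93+130+198+54+54+54+54+103+51+48 = 839; mod 256 = 71 → 47.
Outer input = (K'⊕opad) ∥ inner = 37 e8 ac 5c 5c 5c 5c ∥ 47.
Outer hash (tag): sum = 55+232+172+92+92+92+92+71 = 898; mod 256 = 130 → 82.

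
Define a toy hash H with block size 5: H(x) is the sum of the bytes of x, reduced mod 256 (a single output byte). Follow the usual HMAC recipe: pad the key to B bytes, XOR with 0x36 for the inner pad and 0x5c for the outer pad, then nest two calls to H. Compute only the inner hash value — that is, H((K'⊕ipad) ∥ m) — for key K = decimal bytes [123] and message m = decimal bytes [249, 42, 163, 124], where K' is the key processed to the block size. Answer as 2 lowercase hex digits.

67

Key decimal bytes [123] = 7b is 1 byte ≤ B = 5; zero-pad to 5 bytes: K' = 7b 00 00 00 00.
K' ⊕ ipad = 4d 36 36 36 36.
Inner input = 4d 36 36 36 36 ∥ f9 2a a3 7c.
Inner hash: sum = 77+54+54+54+54+249+42+163+124 = 871; mod 256 = 103 → 67.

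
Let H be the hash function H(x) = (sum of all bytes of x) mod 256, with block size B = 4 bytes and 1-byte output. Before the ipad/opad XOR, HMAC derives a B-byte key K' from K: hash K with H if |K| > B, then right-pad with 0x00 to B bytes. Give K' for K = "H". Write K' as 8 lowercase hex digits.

Key "H" = 48 is 1 byte ≤ B = 4; zero-pad to 4 bytes: K' = 48 00 00 00.

48000000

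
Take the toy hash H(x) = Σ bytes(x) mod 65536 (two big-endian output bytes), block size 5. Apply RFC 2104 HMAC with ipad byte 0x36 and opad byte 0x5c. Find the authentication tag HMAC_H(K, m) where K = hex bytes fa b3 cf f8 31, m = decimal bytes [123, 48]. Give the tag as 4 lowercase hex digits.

Key hex bytes fa b3 cf f8 31 is exactly B = 5 bytes: K' = fa b3 cf f8 31.
K' ⊕ ipad = cc 85 f9 ce 07.  K' ⊕ opad = a6 ef 93 a4 6d.
Inner input = (K'⊕ipad) ∥ m = cc 85 f9 ce 07 ∥ 7b 30.
Inner hash: sum = 204+133+249+206+7+123+48 = 970 → 03 ca.
Outer input = (K'⊕opad) ∥ inner = a6 ef 93 a4 6d ∥ 03 ca.
Outer hash (tag): sum = 166+239+147+164+109+3+202 = 1030 → 04 06.

0406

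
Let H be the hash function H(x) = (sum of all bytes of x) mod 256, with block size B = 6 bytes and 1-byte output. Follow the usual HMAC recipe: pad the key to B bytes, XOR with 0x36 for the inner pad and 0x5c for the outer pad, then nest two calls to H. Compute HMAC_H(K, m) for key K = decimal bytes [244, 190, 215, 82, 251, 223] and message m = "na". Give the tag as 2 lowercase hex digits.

61

Key decimal bytes [244, 190, 215, 82, 251, 223] = f4 be d7 52 fb df is exactly B = 6 bytes: K' = f4 be d7 52 fb df.
K' ⊕ ipad = c2 88 e1 64 cd e9.  K' ⊕ opad = a8 e2 8b 0e a7 83.
Inner input = (K'⊕ipad) ∥ m = c2 88 e1 64 cd e9 ∥ 6e 61.
Inner hash: sum = 194+136+225+100+205+233+110+97 = 1300; mod 256 = 20 → 14.
Outer input = (K'⊕opad) ∥ inner = a8 e2 8b 0e a7 83 ∥ 14.
Outer hash (tag): sum = 168+226+139+14+167+131+20 = 865; mod 256 = 97 → 61.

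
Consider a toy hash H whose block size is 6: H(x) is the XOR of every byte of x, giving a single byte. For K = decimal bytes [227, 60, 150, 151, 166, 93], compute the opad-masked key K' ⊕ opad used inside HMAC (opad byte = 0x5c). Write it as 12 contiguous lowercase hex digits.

Key decimal bytes [227, 60, 150, 151, 166, 93] = e3 3c 96 97 a6 5d is exactly B = 6 bytes: K' = e3 3c 96 97 a6 5d.
XOR each byte with 0x5c: e3⊕5c=bf, 3c⊕5c=60, 96⊕5c=ca, 97⊕5c=cb, a6⊕5c=fa, 5d⊕5c=01.

bf60cacbfa01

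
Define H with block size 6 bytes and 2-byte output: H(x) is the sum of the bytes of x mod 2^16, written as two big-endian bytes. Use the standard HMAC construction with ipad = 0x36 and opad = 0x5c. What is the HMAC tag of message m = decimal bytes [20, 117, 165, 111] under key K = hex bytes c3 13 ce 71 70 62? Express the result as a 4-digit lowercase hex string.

Key hex bytes c3 13 ce 71 70 62 is exactly B = 6 bytes: K' = c3 13 ce 71 70 62.
K' ⊕ ipad = f5 25 f8 47 46 54.  K' ⊕ opad = 9f 4f 92 2d 2c 3e.
Inner input = (K'⊕ipad) ∥ m = f5 25 f8 47 46 54 ∥ 14 75 a5 6f.
Inner hash: sum = 245+37+248+71+70+84+20+117+165+111 = 1168 → 04 90.
Outer input = (K'⊕opad) ∥ inner = 9f 4f 92 2d 2c 3e ∥ 04 90.
Outer hash (tag): sum = 159+79+146+45+44+62+4+144 = 683 → 02 ab.

02ab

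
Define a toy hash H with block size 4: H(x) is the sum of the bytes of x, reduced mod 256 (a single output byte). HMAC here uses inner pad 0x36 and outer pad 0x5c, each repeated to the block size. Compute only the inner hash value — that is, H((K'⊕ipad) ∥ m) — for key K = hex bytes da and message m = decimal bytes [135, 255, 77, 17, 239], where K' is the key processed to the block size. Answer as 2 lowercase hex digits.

Key hex bytes da is 1 byte ≤ B = 4; zero-pad to 4 bytes: K' = da 00 00 00.
K' ⊕ ipad = ec 36 36 36.
Inner input = ec 36 36 36 ∥ 87 ff 4d 11 ef.
Inner hash: sum = 236+54+54+54+135+255+77+17+239 = 1121; mod 256 = 97 → 61.

61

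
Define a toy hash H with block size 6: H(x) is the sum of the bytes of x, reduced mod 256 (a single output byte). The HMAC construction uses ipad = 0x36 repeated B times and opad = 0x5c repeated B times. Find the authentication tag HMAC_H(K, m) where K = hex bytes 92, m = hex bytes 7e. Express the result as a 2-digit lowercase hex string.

ca

Key hex bytes 92 is 1 byte ≤ B = 6; zero-pad to 6 bytes: K' = 92 00 00 00 00 00.
K' ⊕ ipad = a4 36 36 36 36 36.  K' ⊕ opad = ce 5c 5c 5c 5c 5c.
Inner input = (K'⊕ipad) ∥ m = a4 36 36 36 36 36 ∥ 7e.
Inner hash: sum = 164+54+54+54+54+54+126 = 560; mod 256 = 48 → 30.
Outer input = (K'⊕opad) ∥ inner = ce 5c 5c 5c 5c 5c ∥ 30.
Outer hash (tag): sum = 206+92+92+92+92+92+48 = 714; mod 256 = 202 → ca.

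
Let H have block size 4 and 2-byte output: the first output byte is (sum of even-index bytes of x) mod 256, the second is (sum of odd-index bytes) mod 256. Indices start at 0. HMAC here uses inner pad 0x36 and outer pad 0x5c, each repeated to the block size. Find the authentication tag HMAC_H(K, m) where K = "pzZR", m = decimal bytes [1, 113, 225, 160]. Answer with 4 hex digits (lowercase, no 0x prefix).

c6f5

Key "pzZR" = 70 7a 5a 52 is exactly B = 4 bytes: K' = 70 7a 5a 52.
K' ⊕ ipad = 46 4c 6c 64.  K' ⊕ opad = 2c 26 06 0e.
Inner input = (K'⊕ipad) ∥ m = 46 4c 6c 64 ∥ 01 71 e1 a0.
Inner hash: even-index sum = 404 mod 256 = 148; odd-index sum = 449 mod 256 = 193 → 94 c1.
Outer input = (K'⊕opad) ∥ inner = 2c 26 06 0e ∥ 94 c1.
Outer hash (tag): even-index sum = 198 mod 256 = 198; odd-index sum = 245 mod 256 = 245 → c6 f5.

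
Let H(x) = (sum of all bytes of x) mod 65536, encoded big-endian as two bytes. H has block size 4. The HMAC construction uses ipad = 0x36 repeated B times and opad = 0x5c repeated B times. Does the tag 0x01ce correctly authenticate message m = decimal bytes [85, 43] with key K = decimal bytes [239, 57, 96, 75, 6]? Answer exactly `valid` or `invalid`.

Key decimal bytes [239, 57, 96, 75, 6] = ef 39 60 4b 06 is 5 bytes > B = 4, so hash it first: H(key) = 01 d9, then zero-pad to 4 bytes: K' = 01 d9 00 00.
K' ⊕ ipad = 37 ef 36 36; K' ⊕ opad = 5d 85 5c 5c.
Inner hash: sum = 55+239+54+54+85+43 = 530 → 02 12.
Outer hash (recomputed tag): sum = 93+133+92+92+2+18 = 430 → 01 ae.
Recomputed tag = 01ae; claimed = 01ce → mismatch.

invalid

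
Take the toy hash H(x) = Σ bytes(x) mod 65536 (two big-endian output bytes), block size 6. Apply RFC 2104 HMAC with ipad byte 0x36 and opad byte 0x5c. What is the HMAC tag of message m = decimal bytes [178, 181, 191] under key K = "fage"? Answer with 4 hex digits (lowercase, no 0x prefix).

0283

Key "fage" = 66 61 67 65 is 4 bytes ≤ B = 6; zero-pad to 6 bytes: K' = 66 61 67 65 00 00.
K' ⊕ ipad = 50 57 51 53 36 36.  K' ⊕ opad = 3a 3d 3b 39 5c 5c.
Inner input = (K'⊕ipad) ∥ m = 50 57 51 53 36 36 ∥ b2 b5 bf.
Inner hash: sum = 80+87+81+83+54+54+178+181+191 = 989 → 03 dd.
Outer input = (K'⊕opad) ∥ inner = 3a 3d 3b 39 5c 5c ∥ 03 dd.
Outer hash (tag): sum = 58+61+59+57+92+92+3+221 = 643 → 02 83.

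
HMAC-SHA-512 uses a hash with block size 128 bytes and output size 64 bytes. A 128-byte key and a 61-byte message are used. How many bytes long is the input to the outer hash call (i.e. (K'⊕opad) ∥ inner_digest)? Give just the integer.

Key is 128 ≤ 128 bytes, zero-padded: |K'| = 128.
Outer input = (K'⊕opad) ∥ H(inner) → 128 + 64 = 192 bytes.

192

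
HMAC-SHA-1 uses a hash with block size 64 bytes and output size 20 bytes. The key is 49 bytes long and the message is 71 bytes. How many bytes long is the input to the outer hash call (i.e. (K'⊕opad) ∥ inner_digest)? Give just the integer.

Key is 49 ≤ 64 bytes, zero-padded: |K'| = 64.
Outer input = (K'⊕opad) ∥ H(inner) → 64 + 20 = 84 bytes.

84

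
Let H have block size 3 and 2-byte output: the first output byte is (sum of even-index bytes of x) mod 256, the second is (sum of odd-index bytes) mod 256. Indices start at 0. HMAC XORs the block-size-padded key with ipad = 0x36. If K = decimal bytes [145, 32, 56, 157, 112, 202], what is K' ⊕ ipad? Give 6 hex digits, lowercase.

0fb136

Key decimal bytes [145, 32, 56, 157, 112, 202] = 91 20 38 9d 70 ca is 6 bytes > B = 3, so hash it first: H(key) = 39 87, then zero-pad to 3 bytes: K' = 39 87 00.
XOR each byte with 0x36: 39⊕36=0f, 87⊕36=b1, 00⊕36=36.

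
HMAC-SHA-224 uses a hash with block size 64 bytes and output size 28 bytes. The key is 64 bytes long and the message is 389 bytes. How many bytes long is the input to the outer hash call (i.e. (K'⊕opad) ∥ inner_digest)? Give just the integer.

92

Key is 64 ≤ 64 bytes, zero-padded: |K'| = 64.
Outer input = (K'⊕opad) ∥ H(inner) → 64 + 28 = 92 bytes.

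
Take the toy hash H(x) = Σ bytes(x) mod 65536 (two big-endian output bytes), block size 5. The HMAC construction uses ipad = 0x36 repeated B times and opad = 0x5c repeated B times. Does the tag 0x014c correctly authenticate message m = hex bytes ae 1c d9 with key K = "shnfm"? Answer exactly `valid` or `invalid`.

valid

Key "shnfm" = 73 68 6e 66 6d is exactly B = 5 bytes: K' = 73 68 6e 66 6d.
K' ⊕ ipad = 45 5e 58 50 5b; K' ⊕ opad = 2f 34 32 3a 31.
Inner hash: sum = 69+94+88+80+91+174+28+217 = 841 → 03 49.
Outer hash (recomputed tag): sum = 47+52+50+58+49+3+73 = 332 → 01 4c.
Recomputed tag = 014c; claimed = 014c → match.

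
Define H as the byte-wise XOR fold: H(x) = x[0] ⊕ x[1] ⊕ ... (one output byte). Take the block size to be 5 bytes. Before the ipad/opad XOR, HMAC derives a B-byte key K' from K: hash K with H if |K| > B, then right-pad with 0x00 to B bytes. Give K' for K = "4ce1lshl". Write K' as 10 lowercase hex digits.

|K| = 8 > B = 5, so first hash the key.
H(K): XOR 34⊕63⊕65⊕31⊕6c⊕73⊕68⊕6c = 18.
Zero-pad H(K) = 18 to 5 bytes: K' = 18 00 00 00 00.

1800000000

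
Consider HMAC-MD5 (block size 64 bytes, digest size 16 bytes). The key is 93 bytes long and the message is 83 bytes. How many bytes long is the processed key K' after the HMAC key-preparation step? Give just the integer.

Key is 93 > 64 bytes, so it is hashed to 16 bytes then zero-padded to 64: |K'| = 64.

64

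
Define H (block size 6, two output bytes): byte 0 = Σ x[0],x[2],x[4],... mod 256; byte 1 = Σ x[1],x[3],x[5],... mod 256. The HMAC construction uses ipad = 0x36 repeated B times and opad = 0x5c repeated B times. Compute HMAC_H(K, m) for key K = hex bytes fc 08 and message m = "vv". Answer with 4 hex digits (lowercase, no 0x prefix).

042c

Key hex bytes fc 08 is 2 bytes ≤ B = 6; zero-pad to 6 bytes: K' = fc 08 00 00 00 00.
K' ⊕ ipad = ca 3e 36 36 36 36.  K' ⊕ opad = a0 54 5c 5c 5c 5c.
Inner input = (K'⊕ipad) ∥ m = ca 3e 36 36 36 36 ∥ 76 76.
Inner hash: even-index sum = 428 mod 256 = 172; odd-index sum = 288 mod 256 = 32 → ac 20.
Outer input = (K'⊕opad) ∥ inner = a0 54 5c 5c 5c 5c ∥ ac 20.
Outer hash (tag): even-index sum = 516 mod 256 = 4; odd-index sum = 300 mod 256 = 44 → 04 2c.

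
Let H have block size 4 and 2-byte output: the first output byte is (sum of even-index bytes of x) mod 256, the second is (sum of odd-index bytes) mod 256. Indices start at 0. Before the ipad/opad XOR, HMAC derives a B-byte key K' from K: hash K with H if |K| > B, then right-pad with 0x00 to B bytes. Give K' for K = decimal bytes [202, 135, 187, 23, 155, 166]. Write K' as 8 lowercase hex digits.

|K| = 6 > B = 4, so first hash the key.
H(K): even-index sum = 544 mod 256 = 32; odd-index sum = 324 mod 256 = 68 → 20 44.
Zero-pad H(K) = 20 44 to 4 bytes: K' = 20 44 00 00.

20440000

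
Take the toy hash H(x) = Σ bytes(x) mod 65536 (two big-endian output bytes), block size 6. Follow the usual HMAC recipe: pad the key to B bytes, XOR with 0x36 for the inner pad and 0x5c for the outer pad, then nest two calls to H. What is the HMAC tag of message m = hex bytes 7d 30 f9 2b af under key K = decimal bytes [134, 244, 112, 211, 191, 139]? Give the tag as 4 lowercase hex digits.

0460

Key decimal bytes [134, 244, 112, 211, 191, 139] = 86 f4 70 d3 bf 8b is exactly B = 6 bytes: K' = 86 f4 70 d3 bf 8b.
K' ⊕ ipad = b0 c2 46 e5 89 bd.  K' ⊕ opad = da a8 2c 8f e3 d7.
Inner input = (K'⊕ipad) ∥ m = b0 c2 46 e5 89 bd ∥ 7d 30 f9 2b af.
Inner hash: sum = 176+194+70+229+137+189+125+48+249+43+175 = 1635 → 06 63.
Outer input = (K'⊕opad) ∥ inner = da a8 2c 8f e3 d7 ∥ 06 63.
Outer hash (tag): sum = 218+168+44+143+227+215+6+99 = 1120 → 04 60.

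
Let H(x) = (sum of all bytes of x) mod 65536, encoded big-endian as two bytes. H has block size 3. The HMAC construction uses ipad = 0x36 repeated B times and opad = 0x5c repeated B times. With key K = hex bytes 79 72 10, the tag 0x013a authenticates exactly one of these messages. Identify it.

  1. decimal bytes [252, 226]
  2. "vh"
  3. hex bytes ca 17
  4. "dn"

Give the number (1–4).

Key hex bytes 79 72 10 is exactly B = 3 bytes: K' = 79 72 10.
K' ⊕ ipad = 4f 44 26; K' ⊕ opad = 25 2e 4c.
m1: inner = H(4f 44 26 fc e2) = 02 97; tag = H(25 2e 4c 02 97) = 0138
m2: inner = H(4f 44 26 76 68) = 01 97; tag = H(25 2e 4c 01 97) = 0137
m3: inner = H(4f 44 26 ca 17) = 01 9a; tag = H(25 2e 4c 01 9a) = 013a ← matches
m4: inner = H(4f 44 26 64 6e) = 01 8b; tag = H(25 2e 4c 01 8b) = 012b

3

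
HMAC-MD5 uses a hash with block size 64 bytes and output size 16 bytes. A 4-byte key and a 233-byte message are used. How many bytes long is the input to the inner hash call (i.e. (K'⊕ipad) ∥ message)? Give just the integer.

Key is 4 ≤ 64 bytes, zero-padded: |K'| = 64.
Inner input = (K'⊕ipad) ∥ m → 64 + 233 = 297 bytes.

297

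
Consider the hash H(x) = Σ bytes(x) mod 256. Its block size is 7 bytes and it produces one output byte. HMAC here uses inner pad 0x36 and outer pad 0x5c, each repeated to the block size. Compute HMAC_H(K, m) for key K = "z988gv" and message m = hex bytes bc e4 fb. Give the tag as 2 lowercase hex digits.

Key "z988gv" = 7a 39 38 38 67 76 is 6 bytes ≤ B = 7; zero-pad to 7 bytes: K' = 7a 39 38 38 67 76 00.
K' ⊕ ipad = 4c 0f 0e 0e 51 40 36.  K' ⊕ opad = 26 65 64 64 3b 2a 5c.
Inner input = (K'⊕ipad) ∥ m = 4c 0f 0e 0e 51 40 36 ∥ bc e4 fb.
Inner hash: sum = 76+15+14+14+81+64+54+188+228+251 = 985; mod 256 = 217 → d9.
Outer input = (K'⊕opad) ∥ inner = 26 65 64 64 3b 2a 5c ∥ d9.
Outer hash (tag): sum = 38+101+100+100+59+42+92+217 = 749; mod 256 = 237 → ed.

ed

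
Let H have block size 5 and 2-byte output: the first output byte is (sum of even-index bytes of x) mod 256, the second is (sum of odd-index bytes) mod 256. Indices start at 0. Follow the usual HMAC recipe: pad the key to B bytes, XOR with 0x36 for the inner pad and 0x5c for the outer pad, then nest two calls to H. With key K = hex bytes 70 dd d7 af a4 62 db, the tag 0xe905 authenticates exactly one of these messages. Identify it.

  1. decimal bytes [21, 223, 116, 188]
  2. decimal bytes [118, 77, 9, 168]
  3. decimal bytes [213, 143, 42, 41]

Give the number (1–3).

Key hex bytes 70 dd d7 af a4 62 db is 7 bytes > B = 5, so hash it first: H(key) = c6 ee, then zero-pad to 5 bytes: K' = c6 ee 00 00 00.
K' ⊕ ipad = f0 d8 36 36 36; K' ⊕ opad = 9a b2 5c 5c 5c.
m1: inner = H(f0 d8 36 36 36 15 df 74 bc) = f7 97; tag = H(9a b2 5c 5c 5c f7 97) = e905 ← matches
m2: inner = H(f0 d8 36 36 36 76 4d 09 a8) = 51 8d; tag = H(9a b2 5c 5c 5c 51 8d) = df5f
m3: inner = H(f0 d8 36 36 36 d5 8f 2a 29) = 14 0d; tag = H(9a b2 5c 5c 5c 14 0d) = 5f22

1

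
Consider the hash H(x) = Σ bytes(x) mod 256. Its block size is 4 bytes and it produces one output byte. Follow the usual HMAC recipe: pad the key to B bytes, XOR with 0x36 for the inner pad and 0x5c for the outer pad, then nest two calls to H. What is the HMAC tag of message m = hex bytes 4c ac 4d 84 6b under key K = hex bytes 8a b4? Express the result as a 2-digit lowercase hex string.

54

Key hex bytes 8a b4 is 2 bytes ≤ B = 4; zero-pad to 4 bytes: K' = 8a b4 00 00.
K' ⊕ ipad = bc 82 36 36.  K' ⊕ opad = d6 e8 5c 5c.
Inner input = (K'⊕ipad) ∥ m = bc 82 36 36 ∥ 4c ac 4d 84 6b.
Inner hash: sum = 188+130+54+54+76+172+77+132+107 = 990; mod 256 = 222 → de.
Outer input = (K'⊕opad) ∥ inner = d6 e8 5c 5c ∥ de.
Outer hash (tag): sum = 214+232+92+92+222 = 852; mod 256 = 84 → 54.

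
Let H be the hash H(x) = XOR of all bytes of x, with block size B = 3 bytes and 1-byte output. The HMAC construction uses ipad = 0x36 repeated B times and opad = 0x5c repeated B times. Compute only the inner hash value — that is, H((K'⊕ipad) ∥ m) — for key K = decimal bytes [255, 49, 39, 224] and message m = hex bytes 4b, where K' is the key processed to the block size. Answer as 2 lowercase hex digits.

74

Key decimal bytes [255, 49, 39, 224] = ff 31 27 e0 is 4 bytes > B = 3, so hash it first: H(key) = 09, then zero-pad to 3 bytes: K' = 09 00 00.
K' ⊕ ipad = 3f 36 36.
Inner input = 3f 36 36 ∥ 4b.
Inner hash: XOR 3f⊕36⊕36⊕4b = 74.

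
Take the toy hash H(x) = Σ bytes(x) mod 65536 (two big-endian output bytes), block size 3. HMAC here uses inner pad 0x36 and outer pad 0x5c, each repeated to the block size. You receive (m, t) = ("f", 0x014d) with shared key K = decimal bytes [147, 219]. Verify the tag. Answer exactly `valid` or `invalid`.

invalid

Key decimal bytes [147, 219] = 93 db is 2 bytes ≤ B = 3; zero-pad to 3 bytes: K' = 93 db 00.
K' ⊕ ipad = a5 ed 36; K' ⊕ opad = cf 87 5c.
Inner hash: sum = 165+237+54+102 = 558 → 02 2e.
Outer hash (recomputed tag): sum = 207+135+92+2+46 = 482 → 01 e2.
Recomputed tag = 01e2; claimed = 014d → mismatch.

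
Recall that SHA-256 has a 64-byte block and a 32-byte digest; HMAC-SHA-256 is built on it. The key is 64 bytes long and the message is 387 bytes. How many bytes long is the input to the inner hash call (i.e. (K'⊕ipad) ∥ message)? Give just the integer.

451

Key is 64 ≤ 64 bytes, zero-padded: |K'| = 64.
Inner input = (K'⊕ipad) ∥ m → 64 + 387 = 451 bytes.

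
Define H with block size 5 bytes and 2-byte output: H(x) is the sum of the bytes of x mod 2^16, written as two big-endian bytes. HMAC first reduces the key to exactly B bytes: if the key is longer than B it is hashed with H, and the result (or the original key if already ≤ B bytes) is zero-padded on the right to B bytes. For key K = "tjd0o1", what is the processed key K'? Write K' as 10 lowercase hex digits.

|K| = 6 > B = 5, so first hash the key.
H(K): sum = 116+106+100+48+111+49 = 530 → 02 12.
Zero-pad H(K) = 02 12 to 5 bytes: K' = 02 12 00 00 00.

0212000000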